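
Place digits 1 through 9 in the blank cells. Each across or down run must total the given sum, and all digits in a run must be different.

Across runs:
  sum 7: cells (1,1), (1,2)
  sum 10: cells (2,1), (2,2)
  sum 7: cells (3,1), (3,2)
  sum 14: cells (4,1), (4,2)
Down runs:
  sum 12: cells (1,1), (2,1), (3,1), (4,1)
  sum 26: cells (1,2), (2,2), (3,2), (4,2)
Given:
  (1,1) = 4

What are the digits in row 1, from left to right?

(1,2) = 7 − 4 = 3 completes the 7 across.
(3,2) = 6: the only remaining digit allowed by both the 7 across and the 26 down.
Given what's placed, (4,1) must be 5 to fit the 14 across and 12 down.
(4,2) = 14 − 5 = 9 completes the 14 across.
(2,2) = 26 − 18 = 8 completes the 26 down.
(3,1) = 7 − 6 = 1 completes the 7 across.
(2,1) = 10 − 8 = 2 completes the 10 across.

4 3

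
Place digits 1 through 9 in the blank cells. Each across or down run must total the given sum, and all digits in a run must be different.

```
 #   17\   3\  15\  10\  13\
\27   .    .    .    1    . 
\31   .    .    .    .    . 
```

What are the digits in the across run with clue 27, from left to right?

9, 2, 8, 1, 7

17 in 2 cells must be {8,9}; 3 in 2 cells must be {1,2}.
R1C2 = 2: the only remaining digit allowed by both the 27 across and the 3 down.
R2C2 = 3 − 2 = 1 completes the 3 down.
R2C4 = 10 − 1 = 9 completes the 10 down.
Given what's placed, R2C1 must be 8 to fit the 31 across and 17 down.
R1C1 = 17 − 8 = 9 completes the 17 down.
Nothing is forced directly, so branch on R2C3, whose candidates are 6 or 7. If R2C3 = 6: then R1C3 would have to be in {7,8} for the 27 across but in {9} for the 15 down — contradiction. So R2C3 = 7.
R1C3 = 15 − 7 = 8 completes the 15 down.
R1C5 = 27 − 20 = 7 completes the 27 across.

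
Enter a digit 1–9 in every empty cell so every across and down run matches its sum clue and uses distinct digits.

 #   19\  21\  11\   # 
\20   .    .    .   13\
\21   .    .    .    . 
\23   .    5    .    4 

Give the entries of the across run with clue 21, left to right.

R2C4 = 13 − 4 = 9 completes the 13 down.
R2C2 = 7: the only remaining digit allowed by both the 21 across and the 21 down.
R1C2 = 21 − 12 = 9 completes the 21 down.
No cell is forced outright now. R3C3 can only be 6 or 8 (the digits allowed by both its 23 across and its 11 down). If R3C3 = 8: then R1C3 would have to be in {3,4,5,6,7,8} for the 20 across but in {1,2} for the 11 down — contradiction. So R3C3 = 6.
R3C1 = 23 − 15 = 8 completes the 23 across.
Nothing is forced directly, so branch on R1C3, whose candidates are 3 or 4. If R1C3 = 3: then R1C1 would have to be in {8} for the 20 across but in {2,4,5,6,7,9} for the 19 down — contradiction. So R1C3 = 4.
R1C1 = 20 − 13 = 7 completes the 20 across.
R2C1 = 19 − 15 = 4 completes the 19 down.
R2C3 = 21 − 20 = 1 completes the 21 across.

4, 7, 1, 9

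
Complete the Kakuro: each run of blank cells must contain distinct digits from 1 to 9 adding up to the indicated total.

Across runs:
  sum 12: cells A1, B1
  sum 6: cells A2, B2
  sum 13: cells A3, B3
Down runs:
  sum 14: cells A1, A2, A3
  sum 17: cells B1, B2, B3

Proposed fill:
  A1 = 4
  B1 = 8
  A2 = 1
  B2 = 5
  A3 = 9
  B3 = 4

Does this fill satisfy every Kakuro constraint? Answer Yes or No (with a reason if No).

Across: 4+8=12; 1+5=6; 9+4=13. Down: 4+1+9=14; 8+5+4=17. No digit repeats within any run.

Yes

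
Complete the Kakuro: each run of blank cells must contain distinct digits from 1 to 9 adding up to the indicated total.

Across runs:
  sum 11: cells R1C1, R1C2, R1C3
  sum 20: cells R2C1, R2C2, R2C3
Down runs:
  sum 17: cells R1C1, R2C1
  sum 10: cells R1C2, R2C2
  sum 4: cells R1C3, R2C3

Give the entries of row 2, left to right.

9 8 3

17 in 2 cells must be {8,9}; 4 in 2 cells must be {1,3}.
The 11 across and the 17 down share only 8, so R1C1 = 8.
Given what's placed, R1C3 must be 1 to fit the 11 across and 4 down.
R2C1 = 17 − 8 = 9 completes the 17 down.
R2C3 = 4 − 1 = 3 completes the 4 down.
R1C2 = 11 − 9 = 2 completes the 11 across.
R2C2 = 20 − 12 = 8 completes the 20 across.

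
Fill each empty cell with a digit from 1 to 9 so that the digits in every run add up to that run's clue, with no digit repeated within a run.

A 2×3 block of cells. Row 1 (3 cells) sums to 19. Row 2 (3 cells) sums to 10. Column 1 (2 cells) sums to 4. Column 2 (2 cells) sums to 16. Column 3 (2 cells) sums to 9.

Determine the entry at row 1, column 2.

9

4 in 2 cells must be {1,3}; 16 in 2 cells must be {7,9}.
The 19 across and the 4 down share only 3, so (1,1) = 3.
Given what's placed, (1,3) must be 7 to fit the 19 across and 9 down.
(2,1) = 4 − 3 = 1 completes the 4 down.
(2,2) = 7: the only remaining digit allowed by both the 10 across and the 16 down.
(2,3) = 10 − 8 = 2 completes the 10 across.
(1,2) = 19 − 10 = 9 completes the 19 across.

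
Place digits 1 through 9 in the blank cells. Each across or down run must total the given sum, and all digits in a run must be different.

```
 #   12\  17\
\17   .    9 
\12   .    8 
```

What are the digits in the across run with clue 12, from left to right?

4, 8

17 in 2 cells must be {8,9}.
R1C1 = 17 − 9 = 8 completes the 17 across.
R2C1 = 12 − 8 = 4 completes the 12 across.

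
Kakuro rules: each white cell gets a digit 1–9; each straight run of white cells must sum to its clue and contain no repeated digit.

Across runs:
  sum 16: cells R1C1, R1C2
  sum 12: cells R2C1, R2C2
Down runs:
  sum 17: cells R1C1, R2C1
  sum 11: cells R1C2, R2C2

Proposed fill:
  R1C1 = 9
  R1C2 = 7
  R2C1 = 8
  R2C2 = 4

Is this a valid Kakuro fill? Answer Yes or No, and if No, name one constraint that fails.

Yes

Across: 9+7=16; 8+4=12. Down: 9+8=17; 7+4=11. No digit repeats within any run.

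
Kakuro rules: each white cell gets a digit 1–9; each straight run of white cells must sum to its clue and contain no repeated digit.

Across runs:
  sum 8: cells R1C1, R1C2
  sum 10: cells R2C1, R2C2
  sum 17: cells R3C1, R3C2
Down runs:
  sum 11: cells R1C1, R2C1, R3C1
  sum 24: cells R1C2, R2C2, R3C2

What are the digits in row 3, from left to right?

8, 9

17 in 2 cells must be {8,9}; 24 in 3 cells must be {7,8,9}.
The 8 across and the 24 down share only 7, so R1C2 = 7.
The 17 across and the 11 down share only 8, so R3C1 = 8.
R3C2 = 17 − 8 = 9 completes the 17 across.
R1C1 = 8 − 7 = 1 completes the 8 across.
R2C1 = 11 − 9 = 2 completes the 11 down.
R2C2 = 10 − 2 = 8 completes the 10 across.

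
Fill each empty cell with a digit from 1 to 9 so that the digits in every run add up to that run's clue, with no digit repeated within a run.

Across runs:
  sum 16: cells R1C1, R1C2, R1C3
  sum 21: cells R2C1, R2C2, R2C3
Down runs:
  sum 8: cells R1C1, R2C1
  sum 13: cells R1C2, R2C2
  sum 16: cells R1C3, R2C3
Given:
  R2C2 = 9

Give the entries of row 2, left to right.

16 in 2 cells must be {7,9}.
R1C2 = 13 − 9 = 4 completes the 13 down.
R2C3 = 7: the only remaining digit allowed by both the 21 across and the 16 down.
R1C3 = 16 − 7 = 9 completes the 16 down.
R2C1 = 21 − 16 = 5 completes the 21 across.
R1C1 = 16 − 13 = 3 completes the 16 across.

5 9 7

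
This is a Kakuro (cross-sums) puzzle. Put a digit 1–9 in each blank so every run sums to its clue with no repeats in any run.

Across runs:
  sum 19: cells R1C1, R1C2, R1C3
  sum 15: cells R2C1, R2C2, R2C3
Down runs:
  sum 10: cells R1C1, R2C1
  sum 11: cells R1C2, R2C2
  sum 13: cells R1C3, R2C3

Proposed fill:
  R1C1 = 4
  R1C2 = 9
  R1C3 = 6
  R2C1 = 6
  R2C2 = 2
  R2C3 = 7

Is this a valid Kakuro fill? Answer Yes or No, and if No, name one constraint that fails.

Yes

Across: 4+9+6=19; 6+2+7=15. Down: 4+6=10; 9+2=11; 6+7=13. No digit repeats within any run.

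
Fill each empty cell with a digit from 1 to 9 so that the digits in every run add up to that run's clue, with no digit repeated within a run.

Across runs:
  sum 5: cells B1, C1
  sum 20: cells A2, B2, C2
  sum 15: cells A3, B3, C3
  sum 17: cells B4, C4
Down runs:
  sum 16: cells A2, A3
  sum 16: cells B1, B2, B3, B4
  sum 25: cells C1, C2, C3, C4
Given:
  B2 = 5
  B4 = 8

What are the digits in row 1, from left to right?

17 in 2 cells must be {8,9}; 16 in 2 cells must be {7,9}.
C4 = 17 − 8 = 9 completes the 17 across.
Nothing is forced directly, so branch on A2, whose candidates are 7 or 9. If A2 = 9: that forces C2 = 6, A3 = 7, B3 = 2, after which C3 would have to be in {6} for the 15 across but in {2,3,7,8} for the 25 down — contradiction. So A2 = 7.
C2 = 20 − 12 = 8 completes the 20 across.
A3 = 16 − 7 = 9 completes the 16 down.
No cell is forced outright now. B1 can only be 1 or 2 (the digits allowed by both its 5 across and its 16 down). If B1 = 1: then C1 would have to be in {4} for the 5 across but in {1,2,3,5,6,7} for the 25 down — contradiction. So B1 = 2.
C1 = 5 − 2 = 3 completes the 5 across.

2, 3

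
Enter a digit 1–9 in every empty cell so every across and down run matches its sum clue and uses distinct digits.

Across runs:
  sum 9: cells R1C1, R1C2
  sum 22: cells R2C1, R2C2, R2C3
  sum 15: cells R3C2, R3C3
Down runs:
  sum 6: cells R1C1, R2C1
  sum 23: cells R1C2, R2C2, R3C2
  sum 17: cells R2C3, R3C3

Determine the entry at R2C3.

23 in 3 cells must be {6,8,9}; 17 in 2 cells must be {8,9}.
The 22 across and the 6 down share only 5, so R2C1 = 5.
R1C1 = 6 − 5 = 1 completes the 6 down.
R1C2 = 9 − 1 = 8 completes the 9 across.
R2C2 = 9: the only remaining digit allowed by both the 22 across and the 23 down.
R2C3 = 22 − 14 = 8 completes the 22 across.
R3C2 = 23 − 17 = 6 completes the 23 down.
R3C3 = 15 − 6 = 9 completes the 15 across.

8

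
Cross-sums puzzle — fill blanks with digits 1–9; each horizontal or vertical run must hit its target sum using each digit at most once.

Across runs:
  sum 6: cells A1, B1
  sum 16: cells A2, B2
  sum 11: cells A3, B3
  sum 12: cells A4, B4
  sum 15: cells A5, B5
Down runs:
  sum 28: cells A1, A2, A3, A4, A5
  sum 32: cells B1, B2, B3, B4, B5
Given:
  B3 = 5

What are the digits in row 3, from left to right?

6, 5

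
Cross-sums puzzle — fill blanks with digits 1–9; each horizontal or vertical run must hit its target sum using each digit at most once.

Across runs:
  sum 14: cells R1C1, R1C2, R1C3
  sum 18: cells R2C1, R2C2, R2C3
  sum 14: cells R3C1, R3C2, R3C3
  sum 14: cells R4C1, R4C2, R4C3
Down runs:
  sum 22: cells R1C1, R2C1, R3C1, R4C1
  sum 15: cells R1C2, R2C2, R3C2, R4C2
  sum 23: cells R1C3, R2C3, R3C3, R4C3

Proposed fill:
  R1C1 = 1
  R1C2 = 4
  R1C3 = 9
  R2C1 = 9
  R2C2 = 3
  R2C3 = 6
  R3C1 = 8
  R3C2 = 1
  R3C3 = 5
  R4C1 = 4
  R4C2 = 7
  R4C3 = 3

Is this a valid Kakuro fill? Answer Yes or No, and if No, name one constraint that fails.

Across: 1+4+9=14; 9+3+6=18; 8+1+5=14; 4+7+3=14. Down: 1+9+8+4=22; 4+3+1+7=15; 9+6+5+3=23. No digit repeats within any run.

Yes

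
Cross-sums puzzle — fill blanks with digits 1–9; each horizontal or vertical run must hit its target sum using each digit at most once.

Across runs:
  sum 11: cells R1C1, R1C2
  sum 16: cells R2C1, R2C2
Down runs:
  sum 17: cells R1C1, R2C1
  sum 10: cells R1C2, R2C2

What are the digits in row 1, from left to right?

8, 3

16 in 2 cells must be {7,9}; 17 in 2 cells must be {8,9}.
The 16 across and the 17 down share only 9, so R2C1 = 9.
R2C2 = 16 − 9 = 7 completes the 16 across.
R1C1 = 17 − 9 = 8 completes the 17 down.
R1C2 = 11 − 8 = 3 completes the 11 across.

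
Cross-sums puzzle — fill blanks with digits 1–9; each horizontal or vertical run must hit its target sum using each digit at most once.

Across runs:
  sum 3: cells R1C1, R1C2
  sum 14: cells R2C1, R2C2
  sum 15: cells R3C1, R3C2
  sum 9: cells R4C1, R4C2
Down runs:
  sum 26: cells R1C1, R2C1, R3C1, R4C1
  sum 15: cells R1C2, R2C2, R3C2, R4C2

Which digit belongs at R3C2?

3 in 2 cells must be {1,2}.
Only 2 fits R1C1 under both its across sum 3 and down sum 26.
R1C2 = 3 − 2 = 1 completes the 3 across.
Nothing is forced directly, so branch on R2C1, whose candidates are 8 or 9. If R2C1 = 8: that forces R2C2 = 6, after which R3C2 would have to be in {6,7,8,9} for the 15 across but in {3,5} for the 15 down — contradiction. So R2C1 = 9.
R2C2 = 14 − 9 = 5 completes the 14 across.
No cell is forced outright now. R3C1 can only be 7 or 8 (the digits allowed by both its 15 across and its 26 down). If R3C1 = 7: then R3C2 would have to be in {8} for the 15 across but in {2,3,6,7} for the 15 down — contradiction. So R3C1 = 8.
R3C2 = 15 − 8 = 7 completes the 15 across.

7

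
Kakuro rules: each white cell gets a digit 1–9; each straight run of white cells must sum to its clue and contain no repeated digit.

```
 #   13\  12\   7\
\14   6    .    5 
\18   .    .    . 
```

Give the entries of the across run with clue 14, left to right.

6 3 5

R1C2 = 14 − 11 = 3 completes the 14 across.
R2C1 = 13 − 6 = 7 completes the 13 down.
R2C2 = 12 − 3 = 9 completes the 12 down.
R2C3 = 18 − 16 = 2 completes the 18 across.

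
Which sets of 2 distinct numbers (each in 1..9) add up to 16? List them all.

2 distinct digits from 1–9 sum between 3 and 17.
Only one set works: {7,9}.

{7,9}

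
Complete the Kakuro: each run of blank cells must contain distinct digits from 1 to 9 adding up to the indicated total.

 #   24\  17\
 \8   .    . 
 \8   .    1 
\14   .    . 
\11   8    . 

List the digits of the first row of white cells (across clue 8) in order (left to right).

3 5

R2C1 = 8 − 1 = 7 completes the 8 across.
R4C2 = 11 − 8 = 3 completes the 11 across.
No cell is forced outright now. R3C1 can only be 5 or 6 (the digits allowed by both its 14 across and its 24 down). If R3C1 = 5: then R1C1 would have to be in {1,2,3,5,6,7} for the 8 across but in {4} for the 24 down — contradiction. So R3C1 = 6.
R1C1 = 24 − 21 = 3 completes the 24 down.
R1C2 = 8 − 3 = 5 completes the 8 across.
R3C2 = 14 − 6 = 8 completes the 14 across.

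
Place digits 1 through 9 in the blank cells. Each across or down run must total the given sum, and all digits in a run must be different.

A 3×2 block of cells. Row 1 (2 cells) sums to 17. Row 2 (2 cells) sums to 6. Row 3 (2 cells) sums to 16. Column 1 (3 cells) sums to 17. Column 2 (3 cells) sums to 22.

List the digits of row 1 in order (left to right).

17 in 2 cells must be {8,9}; 16 in 2 cells must be {7,9}.
The 6 across and the 22 down share only 5, so (2,2) = 5.
Given what's placed, (3,2) must be 9 to fit the 16 across and 22 down.
(1,2) = 22 − 14 = 8 completes the 22 down.
(2,1) = 6 − 5 = 1 completes the 6 across.
(3,1) = 16 − 9 = 7 completes the 16 across.
(1,1) = 17 − 8 = 9 completes the 17 across.

9, 8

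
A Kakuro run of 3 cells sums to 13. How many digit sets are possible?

3 distinct digits from 1–9 sum between 6 and 24.

7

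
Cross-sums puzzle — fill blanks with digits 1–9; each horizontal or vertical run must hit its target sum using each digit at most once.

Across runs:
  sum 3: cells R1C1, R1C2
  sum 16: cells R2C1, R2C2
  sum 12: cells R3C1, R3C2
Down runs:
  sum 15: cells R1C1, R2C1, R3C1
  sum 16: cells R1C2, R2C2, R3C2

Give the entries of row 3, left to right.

4 8

3 in 2 cells must be {1,2}; 16 in 2 cells must be {7,9}.
Nothing is forced directly, so branch on R1C1, whose candidates are 1 or 2. If R1C1 = 1: that forces R1C2 = 2, R2C1 = 9, after which R2C2 would have to be in {7} for the 16 across but in {5,6,8,9} for the 16 down — contradiction. So R1C1 = 2.
R1C2 = 3 − 2 = 1 completes the 3 across.
Nothing is forced directly, so branch on R2C1, whose candidates are 7 or 9. If R2C1 = 7: that forces R2C2 = 9, after which R3C1 would have to be in {3,4,5,7,8,9} for the 12 across but in {6} for the 15 down — contradiction. So R2C1 = 9.
R2C2 = 16 − 9 = 7 completes the 16 across.
R3C1 = 15 − 11 = 4 completes the 15 down.
R3C2 = 12 − 4 = 8 completes the 12 across.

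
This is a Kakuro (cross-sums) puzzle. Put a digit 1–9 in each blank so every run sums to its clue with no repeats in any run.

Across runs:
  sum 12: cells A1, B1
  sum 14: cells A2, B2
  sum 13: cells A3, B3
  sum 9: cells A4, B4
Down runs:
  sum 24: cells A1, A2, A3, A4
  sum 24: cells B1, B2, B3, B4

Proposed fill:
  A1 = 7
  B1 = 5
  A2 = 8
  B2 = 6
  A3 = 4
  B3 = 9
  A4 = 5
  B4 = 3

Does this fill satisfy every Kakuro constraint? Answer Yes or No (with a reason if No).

No — the across run A4–B4 sums to 8, not 9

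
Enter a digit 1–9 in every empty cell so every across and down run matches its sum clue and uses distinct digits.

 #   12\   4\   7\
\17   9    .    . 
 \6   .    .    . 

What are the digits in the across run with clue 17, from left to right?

9 3 5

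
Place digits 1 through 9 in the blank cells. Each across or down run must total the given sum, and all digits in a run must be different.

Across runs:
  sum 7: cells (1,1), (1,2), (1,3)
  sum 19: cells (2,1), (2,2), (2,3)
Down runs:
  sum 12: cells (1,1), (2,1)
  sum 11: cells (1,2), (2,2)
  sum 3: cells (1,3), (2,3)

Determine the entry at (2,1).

7 in 3 cells must be {1,2,4}; 3 in 2 cells must be {1,2}.
The 7 across and the 12 down share only 4, so (1,1) = 4.
Given what's placed, (1,2) must be 2 to fit the 7 across and 11 down.
(1,3) = 7 − 6 = 1 completes the 7 across.
(2,1) = 12 − 4 = 8 completes the 12 down.
(2,2) = 11 − 2 = 9 completes the 11 down.
(2,3) = 19 − 17 = 2 completes the 19 across.

8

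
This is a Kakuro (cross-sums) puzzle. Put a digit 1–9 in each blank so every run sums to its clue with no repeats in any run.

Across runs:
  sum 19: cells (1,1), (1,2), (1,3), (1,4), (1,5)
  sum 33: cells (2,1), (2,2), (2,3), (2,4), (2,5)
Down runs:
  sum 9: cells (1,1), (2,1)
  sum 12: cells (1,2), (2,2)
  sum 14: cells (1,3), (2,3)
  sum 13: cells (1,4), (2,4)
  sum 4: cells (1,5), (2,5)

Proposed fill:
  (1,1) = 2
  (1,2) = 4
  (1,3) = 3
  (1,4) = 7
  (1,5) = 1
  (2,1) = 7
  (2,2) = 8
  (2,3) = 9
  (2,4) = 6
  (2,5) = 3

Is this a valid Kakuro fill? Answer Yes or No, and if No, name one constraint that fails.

No — the across run (1,1)–(1,5) sums to 17, not 19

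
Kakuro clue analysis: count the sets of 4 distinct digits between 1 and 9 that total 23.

9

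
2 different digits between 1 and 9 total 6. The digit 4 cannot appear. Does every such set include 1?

The only way to make 6 from 2 distinct digits under that restriction is {1,5}, which contains 1.

Yes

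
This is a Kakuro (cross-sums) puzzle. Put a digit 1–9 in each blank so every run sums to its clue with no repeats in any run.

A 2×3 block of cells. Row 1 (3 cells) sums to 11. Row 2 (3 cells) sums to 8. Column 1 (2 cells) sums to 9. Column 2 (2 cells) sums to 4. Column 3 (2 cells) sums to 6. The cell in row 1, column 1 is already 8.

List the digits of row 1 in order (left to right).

8 1 2

4 in 2 cells must be {1,3}.
(1,2) = 1: the only remaining digit allowed by both the 11 across and the 4 down.
(1,3) = 11 − 9 = 2 completes the 11 across.
(2,1) = 9 − 8 = 1 completes the 9 down.
(2,2) = 4 − 1 = 3 completes the 4 down.
(2,3) = 8 − 4 = 4 completes the 8 across.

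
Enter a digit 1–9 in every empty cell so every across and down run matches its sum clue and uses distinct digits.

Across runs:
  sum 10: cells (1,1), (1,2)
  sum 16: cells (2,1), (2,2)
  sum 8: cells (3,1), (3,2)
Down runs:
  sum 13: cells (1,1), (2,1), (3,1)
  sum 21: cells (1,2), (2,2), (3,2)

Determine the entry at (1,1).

1

16 in 2 cells must be {7,9}.
Nothing is forced directly, so branch on (3,2), whose candidates are 5 or 6 or 7. If (3,2) = 6: that forces (2,2) = 7, (3,1) = 2, (1,2) = 8, after which (2,1) would have to be in {9} for the 16 across but in {3,4,5,6,7,8} for the 13 down — contradiction. If (3,2) = 7: that forces (2,2) = 9, (3,1) = 1, after which (1,2) would have to be in {1,2,3,4,6,7,8,9} for the 10 across but in {5} for the 21 down — contradiction. So (3,2) = 5.
(3,1) = 8 − 5 = 3 completes the 8 across.
Given what's placed, (2,1) must be 9 to fit the 16 across and 13 down.
(2,2) = 16 − 9 = 7 completes the 16 across.
(1,1) = 13 − 12 = 1 completes the 13 down.
(1,2) = 10 − 1 = 9 completes the 10 across.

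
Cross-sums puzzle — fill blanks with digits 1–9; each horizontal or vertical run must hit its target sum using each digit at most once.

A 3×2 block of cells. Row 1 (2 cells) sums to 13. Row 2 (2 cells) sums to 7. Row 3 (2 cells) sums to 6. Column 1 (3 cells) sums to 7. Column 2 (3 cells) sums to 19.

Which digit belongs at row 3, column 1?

7 in 3 cells must be {1,2,4}.
The 13 across and the 7 down share only 4, so (1,1) = 4.
(1,2) = 13 − 4 = 9 completes the 13 across.
Nothing is forced directly, so branch on (2,1), whose candidates are 1 or 2. If (2,1) = 2: then (2,2) would have to be in {5} for the 7 across but in {2,3,4,6,7,8} for the 19 down — contradiction. So (2,1) = 1.
(2,2) = 7 − 1 = 6 completes the 7 across.
(3,1) = 7 − 5 = 2 completes the 7 down.
(3,2) = 6 − 2 = 4 completes the 6 across.

2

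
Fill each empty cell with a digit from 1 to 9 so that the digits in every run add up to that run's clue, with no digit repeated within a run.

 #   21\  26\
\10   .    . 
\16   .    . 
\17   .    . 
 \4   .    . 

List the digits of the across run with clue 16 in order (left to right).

16 in 2 cells must be {7,9}; 17 in 2 cells must be {8,9}; 4 in 2 cells must be {1,3}.
Only 3 fits R4C2 under both its across sum 4 and down sum 26.
Given what's placed, R2C2 must be 9 to fit the 16 across and 26 down.
R3C2 = 8: the only remaining digit allowed by both the 17 across and the 26 down.
R4C1 = 4 − 3 = 1 completes the 4 across.
R1C2 = 26 − 20 = 6 completes the 26 down.
R2C1 = 16 − 9 = 7 completes the 16 across.

7 9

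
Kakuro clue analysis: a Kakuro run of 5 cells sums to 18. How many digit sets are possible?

5 distinct digits from 1–9 sum between 15 and 35.
Enumerating: {1,2,3,4,8}, {1,2,3,5,7}, {1,2,4,5,6}.

3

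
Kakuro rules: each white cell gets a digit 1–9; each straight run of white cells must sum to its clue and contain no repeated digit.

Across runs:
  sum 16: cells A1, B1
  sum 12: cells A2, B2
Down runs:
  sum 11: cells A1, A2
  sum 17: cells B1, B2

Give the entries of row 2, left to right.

4 8

16 in 2 cells must be {7,9}; 17 in 2 cells must be {8,9}.
The 16 across and the 17 down share only 9, so B1 = 9.
B2 = 17 − 9 = 8 completes the 17 down.
A1 = 16 − 9 = 7 completes the 16 across.
A2 = 12 − 8 = 4 completes the 12 across.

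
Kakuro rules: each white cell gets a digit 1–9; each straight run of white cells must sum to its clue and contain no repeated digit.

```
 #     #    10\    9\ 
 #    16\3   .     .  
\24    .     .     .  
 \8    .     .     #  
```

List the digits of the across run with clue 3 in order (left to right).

2 1

3 in 2 cells must be {1,2}; 24 in 3 cells must be {7,8,9}; 16 in 2 cells must be {7,9}.
The 24 across and the 10 down share only 7, so R2C2 = 7.
R2C3 = 8: the only remaining digit allowed by both the 24 across and the 9 down.
Intersecting the 8 across with the 16 down forces R3C1 = 7.
R3C2 = 8 − 7 = 1 completes the 8 across.
R1C2 = 10 − 8 = 2 completes the 10 down.
R1C3 = 3 − 2 = 1 completes the 3 across.
R2C1 = 24 − 15 = 9 completes the 24 across.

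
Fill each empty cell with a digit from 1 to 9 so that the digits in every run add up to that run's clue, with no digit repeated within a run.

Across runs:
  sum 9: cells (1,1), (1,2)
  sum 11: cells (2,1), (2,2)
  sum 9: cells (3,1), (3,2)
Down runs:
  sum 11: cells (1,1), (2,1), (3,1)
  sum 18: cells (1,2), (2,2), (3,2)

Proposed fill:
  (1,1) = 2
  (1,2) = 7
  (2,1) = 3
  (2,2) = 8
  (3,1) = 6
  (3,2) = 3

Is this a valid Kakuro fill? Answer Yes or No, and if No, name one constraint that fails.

Across: 2+7=9; 3+8=11; 6+3=9. Down: 2+3+6=11; 7+8+3=18. No digit repeats within any run.

Yes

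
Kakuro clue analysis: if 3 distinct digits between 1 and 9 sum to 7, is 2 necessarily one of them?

Yes

The only way to make 7 from 3 distinct digits is {1,2,4}, which contains 2.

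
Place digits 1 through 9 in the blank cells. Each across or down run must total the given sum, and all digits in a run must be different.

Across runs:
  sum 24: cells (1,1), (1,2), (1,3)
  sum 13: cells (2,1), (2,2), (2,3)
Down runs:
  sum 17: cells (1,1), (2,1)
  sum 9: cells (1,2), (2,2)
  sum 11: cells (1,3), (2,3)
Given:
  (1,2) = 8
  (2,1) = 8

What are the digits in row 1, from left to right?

9 8 7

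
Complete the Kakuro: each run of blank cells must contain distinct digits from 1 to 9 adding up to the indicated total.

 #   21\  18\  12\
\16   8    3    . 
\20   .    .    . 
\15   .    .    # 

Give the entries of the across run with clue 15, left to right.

R1C3 = 16 − 11 = 5 completes the 16 across.
R2C3 = 12 − 5 = 7 completes the 12 down.
Nothing is forced directly, so branch on R2C1, whose candidates are 4 or 9. If R2C1 = 9: then R2C2 would have to be in {4} for the 20 across but in {6,7,8,9} for the 18 down — contradiction. So R2C1 = 4.
R2C2 = 20 − 11 = 9 completes the 20 across.
R3C1 = 21 − 12 = 9 completes the 21 down.
R3C2 = 15 − 9 = 6 completes the 15 across.

9 6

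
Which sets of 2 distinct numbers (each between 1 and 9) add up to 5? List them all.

{1,4}; {2,3}

2 distinct digits from 1–9 sum between 3 and 17.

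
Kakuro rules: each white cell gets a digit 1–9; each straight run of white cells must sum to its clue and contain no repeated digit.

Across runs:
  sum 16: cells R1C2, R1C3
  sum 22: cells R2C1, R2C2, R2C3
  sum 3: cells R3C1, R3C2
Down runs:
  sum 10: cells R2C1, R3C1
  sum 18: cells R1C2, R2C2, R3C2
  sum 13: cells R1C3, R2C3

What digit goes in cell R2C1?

16 in 2 cells must be {7,9}; 3 in 2 cells must be {1,2}.
Nothing is forced directly, so branch on R1C2, whose candidates are 7 or 9. If R1C2 = 7: that forces R1C3 = 9, after which R2C3 would have to be in {5,6,7,8,9} for the 22 across but in {4} for the 13 down — contradiction. So R1C2 = 9.
R1C3 = 16 − 9 = 7 completes the 16 across.
R2C3 = 13 − 7 = 6 completes the 13 down.
R2C2 = 7: the only remaining digit allowed by both the 22 across and the 18 down.
R3C2 = 18 − 16 = 2 completes the 18 down.
R2C1 = 22 − 13 = 9 completes the 22 across.
R3C1 = 3 − 2 = 1 completes the 3 across.

9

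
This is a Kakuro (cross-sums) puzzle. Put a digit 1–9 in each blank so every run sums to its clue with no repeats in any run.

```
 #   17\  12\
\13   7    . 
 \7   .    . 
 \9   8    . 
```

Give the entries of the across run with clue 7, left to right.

R1C2 = 13 − 7 = 6 completes the 13 across.
R2C1 = 17 − 15 = 2 completes the 17 down.
R2C2 = 7 − 2 = 5 completes the 7 across.
R3C2 = 9 − 8 = 1 completes the 9 across.

2, 5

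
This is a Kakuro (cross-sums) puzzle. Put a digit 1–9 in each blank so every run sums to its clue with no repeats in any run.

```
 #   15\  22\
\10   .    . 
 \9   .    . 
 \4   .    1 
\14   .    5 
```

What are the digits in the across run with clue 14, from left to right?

9 5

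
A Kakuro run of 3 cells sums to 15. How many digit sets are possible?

8

3 distinct digits from 1–9 sum between 6 and 24.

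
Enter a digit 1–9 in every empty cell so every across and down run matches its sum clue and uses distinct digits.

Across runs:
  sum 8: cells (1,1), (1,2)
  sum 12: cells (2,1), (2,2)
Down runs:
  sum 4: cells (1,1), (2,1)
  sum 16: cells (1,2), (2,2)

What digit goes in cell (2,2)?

9

4 in 2 cells must be {1,3}; 16 in 2 cells must be {7,9}.
The 8 across and the 16 down share only 7, so (1,2) = 7.
The 12 across and the 4 down share only 3, so (2,1) = 3.
(2,2) = 12 − 3 = 9 completes the 12 across.
(1,1) = 8 − 7 = 1 completes the 8 across.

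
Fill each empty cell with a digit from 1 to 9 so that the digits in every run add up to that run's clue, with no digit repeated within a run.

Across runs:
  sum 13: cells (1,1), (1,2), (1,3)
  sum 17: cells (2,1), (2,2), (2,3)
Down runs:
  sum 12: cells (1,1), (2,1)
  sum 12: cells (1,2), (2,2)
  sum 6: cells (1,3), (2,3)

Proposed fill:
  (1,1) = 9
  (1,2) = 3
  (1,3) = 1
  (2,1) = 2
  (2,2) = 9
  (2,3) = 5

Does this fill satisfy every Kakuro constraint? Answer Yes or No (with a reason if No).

No — the down run (1,1)–(2,1) sums to 11, not 12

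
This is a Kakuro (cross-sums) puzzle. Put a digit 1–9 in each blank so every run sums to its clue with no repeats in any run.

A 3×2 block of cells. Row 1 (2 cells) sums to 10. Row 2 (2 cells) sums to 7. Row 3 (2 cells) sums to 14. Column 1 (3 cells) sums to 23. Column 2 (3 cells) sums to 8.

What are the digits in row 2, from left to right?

23 in 3 cells must be {6,8,9}.
The 7 across and the 23 down share only 6, so (2,1) = 6.
(2,2) = 7 − 6 = 1 completes the 7 across.
Given what's placed, (3,2) must be 5 to fit the 14 across and 8 down.
(1,2) = 8 − 6 = 2 completes the 8 down.
(3,1) = 14 − 5 = 9 completes the 14 across.
(1,1) = 10 − 2 = 8 completes the 10 across.

6, 1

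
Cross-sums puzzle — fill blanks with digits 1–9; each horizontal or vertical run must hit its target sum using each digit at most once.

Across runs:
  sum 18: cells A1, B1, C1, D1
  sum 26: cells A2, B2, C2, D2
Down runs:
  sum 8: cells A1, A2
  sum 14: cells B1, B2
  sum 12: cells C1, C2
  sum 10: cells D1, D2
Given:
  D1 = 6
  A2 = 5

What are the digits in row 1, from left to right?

3, 5, 4, 6

A1 = 8 − 5 = 3 completes the 8 down.
D2 = 10 − 6 = 4 completes the 10 down.
No cell is forced outright now. B1 can only be 5 or 8 (the digits allowed by both its 18 across and its 14 down). If B1 = 8: then C1 would have to be in {1} for the 18 across but in {3,4,5,7,8,9} for the 12 down — contradiction. So B1 = 5.
C1 = 18 − 14 = 4 completes the 18 across.
B2 = 14 − 5 = 9 completes the 14 down.
C2 = 26 − 18 = 8 completes the 26 across.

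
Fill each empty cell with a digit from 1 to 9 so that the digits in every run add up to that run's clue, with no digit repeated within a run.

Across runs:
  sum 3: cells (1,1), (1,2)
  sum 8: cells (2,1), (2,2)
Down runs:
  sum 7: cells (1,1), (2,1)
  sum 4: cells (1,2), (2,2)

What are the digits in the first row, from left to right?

3 in 2 cells must be {1,2}; 4 in 2 cells must be {1,3}.
The 3 across and the 4 down share only 1, so (1,2) = 1.
(2,2) = 4 − 1 = 3 completes the 4 down.
(1,1) = 3 − 1 = 2 completes the 3 across.
(2,1) = 8 − 3 = 5 completes the 8 across.

2 1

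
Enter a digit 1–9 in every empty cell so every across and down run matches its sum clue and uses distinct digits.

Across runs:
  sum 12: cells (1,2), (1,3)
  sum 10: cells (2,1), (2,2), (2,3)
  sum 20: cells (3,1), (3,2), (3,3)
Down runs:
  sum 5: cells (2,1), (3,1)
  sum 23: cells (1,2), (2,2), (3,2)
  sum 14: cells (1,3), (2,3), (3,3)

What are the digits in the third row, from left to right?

23 in 3 cells must be {6,8,9}.
Only 6 fits (2,2) under both its across sum 10 and down sum 23.
Nothing is forced directly, so branch on (3,1), whose candidates are 3 or 4. If (3,1) = 3: then (2,1) would have to be in {1,3} for the 10 across but in {2} for the 5 down — contradiction. So (3,1) = 4.
(2,1) = 5 − 4 = 1 completes the 5 down.
(2,3) = 10 − 7 = 3 completes the 10 across.
(3,2) = 9: the only remaining digit allowed by both the 20 across and the 23 down.
(3,3) = 20 − 13 = 7 completes the 20 across.

4 9 7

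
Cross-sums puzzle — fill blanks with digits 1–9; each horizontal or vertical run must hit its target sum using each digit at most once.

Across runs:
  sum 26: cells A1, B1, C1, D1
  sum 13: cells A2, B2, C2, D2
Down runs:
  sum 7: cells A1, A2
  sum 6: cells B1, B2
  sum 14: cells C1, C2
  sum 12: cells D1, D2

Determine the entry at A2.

Nothing is forced directly, so branch on C2, whose candidates are 5 or 6. If C2 = 6: that forces C1 = 8, D2 = 4, after which D1 would have to be in {2,3,4,5,6,7,9} for the 26 across but in {8} for the 12 down — contradiction. So C2 = 5.
C1 = 14 − 5 = 9 completes the 14 down.
Nothing is forced directly, so branch on D2, whose candidates are 3 or 4. If D2 = 3: then D1 would have to be in {2,3,4,5,6,7,8} for the 26 across but in {9} for the 12 down — contradiction. So D2 = 4.
D1 = 12 − 4 = 8 completes the 12 down.
B2 = 1: the only remaining digit allowed by both the 13 across and the 6 down.
B1 = 6 − 1 = 5 completes the 6 down.
A2 = 13 − 10 = 3 completes the 13 across.
A1 = 26 − 22 = 4 completes the 26 across.

3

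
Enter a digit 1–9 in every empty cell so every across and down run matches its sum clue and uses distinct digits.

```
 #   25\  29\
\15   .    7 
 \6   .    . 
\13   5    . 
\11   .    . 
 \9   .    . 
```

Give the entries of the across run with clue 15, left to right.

8 7

R1C1 = 15 − 7 = 8 completes the 15 across.
R3C2 = 13 − 5 = 8 completes the 13 across.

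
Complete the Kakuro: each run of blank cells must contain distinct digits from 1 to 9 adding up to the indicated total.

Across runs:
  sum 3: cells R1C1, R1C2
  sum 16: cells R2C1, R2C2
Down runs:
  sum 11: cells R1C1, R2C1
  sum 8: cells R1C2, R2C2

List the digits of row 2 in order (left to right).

9 7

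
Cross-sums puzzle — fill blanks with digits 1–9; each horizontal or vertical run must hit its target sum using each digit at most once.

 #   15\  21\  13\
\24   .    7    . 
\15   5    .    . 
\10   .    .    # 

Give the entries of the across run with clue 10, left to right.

2 8

24 in 3 cells must be {7,8,9}.
Nothing is forced directly, so branch on R1C1, whose candidates are 8 or 9. If R1C1 = 9: that forces R1C3 = 8, after which R2C3 would have to be in {1,2,3,4,6,7,8,9} for the 15 across but in {5} for the 13 down — contradiction. So R1C1 = 8.
R1C3 = 24 − 15 = 9 completes the 24 across.
R2C3 = 13 − 9 = 4 completes the 13 down.
R3C1 = 15 − 13 = 2 completes the 15 down.
R3C2 = 10 − 2 = 8 completes the 10 across.
R2C2 = 15 − 9 = 6 completes the 15 across.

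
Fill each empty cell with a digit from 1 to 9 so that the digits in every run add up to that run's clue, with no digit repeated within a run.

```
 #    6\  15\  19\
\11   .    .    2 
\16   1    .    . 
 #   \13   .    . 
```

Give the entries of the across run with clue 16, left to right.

1 6 9

R1C1 = 6 − 1 = 5 completes the 6 down.
R1C2 = 11 − 7 = 4 completes the 11 across.
No cell is forced outright now. R2C3 can only be 8 or 9 (the digits allowed by both its 16 across and its 19 down). If R2C3 = 8: then R2C2 would have to be in {7} for the 16 across but in {2,3,5,6,8,9} for the 15 down — contradiction. So R2C3 = 9.
R2C2 = 16 − 10 = 6 completes the 16 across.
R3C2 = 15 − 10 = 5 completes the 15 down.
R3C3 = 13 − 5 = 8 completes the 13 across.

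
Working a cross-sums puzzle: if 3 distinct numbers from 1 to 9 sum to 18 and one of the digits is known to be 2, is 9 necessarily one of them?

The only way to make 18 from 3 distinct digits under that restriction is {2,7,9}, which contains 9.

Yes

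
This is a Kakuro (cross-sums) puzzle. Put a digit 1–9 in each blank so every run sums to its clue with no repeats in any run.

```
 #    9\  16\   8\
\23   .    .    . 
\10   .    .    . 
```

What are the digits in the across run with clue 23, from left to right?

23 in 3 cells must be {6,8,9}; 16 in 2 cells must be {7,9}.
The 23 across and the 16 down share only 9, so R1C2 = 9.
Given what's placed, R1C3 must be 6 to fit the 23 across and 8 down.
R2C2 = 16 − 9 = 7 completes the 16 down.
R2C3 = 8 − 6 = 2 completes the 8 down.
R1C1 = 23 − 15 = 8 completes the 23 across.
R2C1 = 10 − 9 = 1 completes the 10 across.

8 9 6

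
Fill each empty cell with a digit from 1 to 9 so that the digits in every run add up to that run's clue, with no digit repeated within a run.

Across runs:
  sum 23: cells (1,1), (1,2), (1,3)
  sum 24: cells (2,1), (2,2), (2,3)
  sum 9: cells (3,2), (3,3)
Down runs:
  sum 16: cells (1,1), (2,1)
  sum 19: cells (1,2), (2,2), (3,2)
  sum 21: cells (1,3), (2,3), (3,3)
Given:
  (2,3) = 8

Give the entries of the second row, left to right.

7 9 8

23 in 3 cells must be {6,8,9}; 24 in 3 cells must be {7,8,9}; 16 in 2 cells must be {7,9}.
Intersecting the 23 across with the 16 down forces (1,1) = 9.
(1,3) = 6: the only remaining digit allowed by both the 23 across and the 21 down.
(2,1) = 16 − 9 = 7 completes the 16 down.
(2,2) = 24 − 15 = 9 completes the 24 across.
(3,3) = 21 − 14 = 7 completes the 21 down.
(1,2) = 23 − 15 = 8 completes the 23 across.
(3,2) = 9 − 7 = 2 completes the 9 across.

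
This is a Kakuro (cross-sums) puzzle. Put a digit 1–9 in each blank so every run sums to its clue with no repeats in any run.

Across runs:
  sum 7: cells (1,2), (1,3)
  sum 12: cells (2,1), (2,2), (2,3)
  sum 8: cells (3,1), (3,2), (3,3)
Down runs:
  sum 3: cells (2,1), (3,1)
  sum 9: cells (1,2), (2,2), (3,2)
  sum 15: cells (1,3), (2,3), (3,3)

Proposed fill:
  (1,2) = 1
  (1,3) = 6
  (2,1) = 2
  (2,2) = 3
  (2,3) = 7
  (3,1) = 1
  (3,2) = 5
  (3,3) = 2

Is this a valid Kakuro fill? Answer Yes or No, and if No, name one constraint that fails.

Yes

Across: 1+6=7; 2+3+7=12; 1+5+2=8. Down: 2+1=3; 1+3+5=9; 6+7+2=15. No digit repeats within any run.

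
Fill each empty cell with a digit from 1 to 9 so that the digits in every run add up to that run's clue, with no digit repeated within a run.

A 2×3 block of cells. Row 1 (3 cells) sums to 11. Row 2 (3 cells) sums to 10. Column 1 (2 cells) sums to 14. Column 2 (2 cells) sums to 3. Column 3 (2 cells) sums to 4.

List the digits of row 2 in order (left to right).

3 in 2 cells must be {1,2}; 4 in 2 cells must be {1,3}.
Nothing is forced directly, so branch on (2,1), whose candidates are 5 or 6. If (2,1) = 5: then (1,1) would have to be in {1,2,3,4,5,6,7,8} for the 11 across but in {9} for the 14 down — contradiction. So (2,1) = 6.
(1,1) = 14 − 6 = 8 completes the 14 down.
Given what's placed, (1,3) must be 1 to fit the 11 across and 4 down.
(2,2) = 1: the only remaining digit allowed by both the 10 across and the 3 down.
(2,3) = 10 − 7 = 3 completes the 10 across.
(1,2) = 11 − 9 = 2 completes the 11 across.

6 1 3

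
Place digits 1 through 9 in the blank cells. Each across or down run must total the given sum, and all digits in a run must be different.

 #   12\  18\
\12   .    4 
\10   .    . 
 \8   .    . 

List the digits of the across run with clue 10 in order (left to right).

R1C1 = 12 − 4 = 8 completes the 12 across.
Nothing is forced directly, so branch on R2C1, whose candidates are 1 or 3. If R2C1 = 3: then R2C2 would have to be in {7} for the 10 across but in {5,6,8,9} for the 18 down — contradiction. So R2C1 = 1.
R2C2 = 10 − 1 = 9 completes the 10 across.
R3C1 = 12 − 9 = 3 completes the 12 down.
R3C2 = 8 − 3 = 5 completes the 8 across.

1, 9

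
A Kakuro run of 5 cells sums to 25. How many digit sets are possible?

5 distinct digits from 1–9 sum between 15 and 35.

12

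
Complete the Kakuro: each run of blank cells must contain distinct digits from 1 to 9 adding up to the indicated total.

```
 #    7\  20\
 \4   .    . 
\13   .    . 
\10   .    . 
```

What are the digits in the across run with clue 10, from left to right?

2 8

4 in 2 cells must be {1,3}; 7 in 3 cells must be {1,2,4}.
The 4 across and the 7 down share only 1, so R1C1 = 1.
R1C2 = 4 − 1 = 3 completes the 4 across.
Given what's placed, R2C1 must be 4 to fit the 13 across and 7 down.
R2C2 = 13 − 4 = 9 completes the 13 across.
R3C1 = 7 − 5 = 2 completes the 7 down.
R3C2 = 10 − 2 = 8 completes the 10 across.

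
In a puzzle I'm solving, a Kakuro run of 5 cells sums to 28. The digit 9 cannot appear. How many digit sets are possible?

5 distinct digits from 1–9 sum between 15 and 35.
Dropping sets that contain 9.
Enumerating: {2,5,6,7,8}, {3,4,6,7,8}.

2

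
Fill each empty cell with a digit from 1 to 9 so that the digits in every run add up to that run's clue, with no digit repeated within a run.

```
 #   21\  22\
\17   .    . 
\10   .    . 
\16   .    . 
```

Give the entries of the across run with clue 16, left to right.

9 7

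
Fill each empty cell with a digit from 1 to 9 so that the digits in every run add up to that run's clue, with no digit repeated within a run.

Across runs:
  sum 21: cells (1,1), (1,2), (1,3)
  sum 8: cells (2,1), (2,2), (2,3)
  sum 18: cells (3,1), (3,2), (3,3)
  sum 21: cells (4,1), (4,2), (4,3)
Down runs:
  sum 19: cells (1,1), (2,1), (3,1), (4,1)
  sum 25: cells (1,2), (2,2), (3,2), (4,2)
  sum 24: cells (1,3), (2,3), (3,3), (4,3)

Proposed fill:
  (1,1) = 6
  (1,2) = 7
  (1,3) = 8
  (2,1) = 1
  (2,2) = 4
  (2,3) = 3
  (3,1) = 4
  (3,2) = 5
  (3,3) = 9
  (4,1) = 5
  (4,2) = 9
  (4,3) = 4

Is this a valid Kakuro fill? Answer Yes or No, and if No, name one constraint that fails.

No — the down run (1,1)–(4,1) sums to 16, not 19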